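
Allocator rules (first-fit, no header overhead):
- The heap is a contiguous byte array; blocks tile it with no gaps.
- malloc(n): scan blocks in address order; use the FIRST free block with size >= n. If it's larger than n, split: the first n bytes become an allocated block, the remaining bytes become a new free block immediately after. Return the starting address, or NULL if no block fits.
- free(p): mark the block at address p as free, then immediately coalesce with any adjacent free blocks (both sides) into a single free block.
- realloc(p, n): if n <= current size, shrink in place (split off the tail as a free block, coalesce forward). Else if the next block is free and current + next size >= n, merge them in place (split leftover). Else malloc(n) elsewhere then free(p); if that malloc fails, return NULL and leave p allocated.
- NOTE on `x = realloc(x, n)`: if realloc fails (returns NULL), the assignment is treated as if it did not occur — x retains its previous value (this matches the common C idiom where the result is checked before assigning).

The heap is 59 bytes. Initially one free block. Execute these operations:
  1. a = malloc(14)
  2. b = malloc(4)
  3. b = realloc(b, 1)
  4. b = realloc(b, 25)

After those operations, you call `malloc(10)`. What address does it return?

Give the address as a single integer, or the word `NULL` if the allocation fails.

Op 1: a = malloc(14) -> a = 0; heap: [0-13 ALLOC][14-58 FREE]
Op 2: b = malloc(4) -> b = 14; heap: [0-13 ALLOC][14-17 ALLOC][18-58 FREE]
Op 3: b = realloc(b, 1) -> b = 14; heap: [0-13 ALLOC][14-14 ALLOC][15-58 FREE]
Op 4: b = realloc(b, 25) -> b = 14; heap: [0-13 ALLOC][14-38 ALLOC][39-58 FREE]
malloc(10): first-fit scan over [0-13 ALLOC][14-38 ALLOC][39-58 FREE] -> 39

Answer: 39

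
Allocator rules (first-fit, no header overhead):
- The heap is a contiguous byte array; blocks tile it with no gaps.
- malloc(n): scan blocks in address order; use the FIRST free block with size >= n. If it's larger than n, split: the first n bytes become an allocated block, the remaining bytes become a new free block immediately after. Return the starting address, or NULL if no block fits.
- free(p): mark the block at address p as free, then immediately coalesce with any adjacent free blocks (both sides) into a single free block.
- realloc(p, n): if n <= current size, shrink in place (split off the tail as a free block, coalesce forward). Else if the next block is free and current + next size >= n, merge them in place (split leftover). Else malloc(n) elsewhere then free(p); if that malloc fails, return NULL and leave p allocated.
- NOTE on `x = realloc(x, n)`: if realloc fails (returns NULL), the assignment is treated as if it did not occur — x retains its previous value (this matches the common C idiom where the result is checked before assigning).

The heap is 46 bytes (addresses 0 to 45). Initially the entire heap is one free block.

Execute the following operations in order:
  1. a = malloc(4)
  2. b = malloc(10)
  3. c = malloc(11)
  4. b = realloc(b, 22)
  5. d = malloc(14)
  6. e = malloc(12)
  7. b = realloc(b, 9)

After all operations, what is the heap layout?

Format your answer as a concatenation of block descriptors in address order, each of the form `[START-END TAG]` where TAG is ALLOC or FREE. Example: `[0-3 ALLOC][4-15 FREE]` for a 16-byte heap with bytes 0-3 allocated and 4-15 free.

Op 1: a = malloc(4) -> a = 0; heap: [0-3 ALLOC][4-45 FREE]
Op 2: b = malloc(10) -> b = 4; heap: [0-3 ALLOC][4-13 ALLOC][14-45 FREE]
Op 3: c = malloc(11) -> c = 14; heap: [0-3 ALLOC][4-13 ALLOC][14-24 ALLOC][25-45 FREE]
Op 4: b = realloc(b, 22) -> NULL (b unchanged); heap: [0-3 ALLOC][4-13 ALLOC][14-24 ALLOC][25-45 FREE]
Op 5: d = malloc(14) -> d = 25; heap: [0-3 ALLOC][4-13 ALLOC][14-24 ALLOC][25-38 ALLOC][39-45 FREE]
Op 6: e = malloc(12) -> e = NULL; heap: [0-3 ALLOC][4-13 ALLOC][14-24 ALLOC][25-38 ALLOC][39-45 FREE]
Op 7: b = realloc(b, 9) -> b = 4; heap: [0-3 ALLOC][4-12 ALLOC][13-13 FREE][14-24 ALLOC][25-38 ALLOC][39-45 FREE]

Answer: [0-3 ALLOC][4-12 ALLOC][13-13 FREE][14-24 ALLOC][25-38 ALLOC][39-45 FREE]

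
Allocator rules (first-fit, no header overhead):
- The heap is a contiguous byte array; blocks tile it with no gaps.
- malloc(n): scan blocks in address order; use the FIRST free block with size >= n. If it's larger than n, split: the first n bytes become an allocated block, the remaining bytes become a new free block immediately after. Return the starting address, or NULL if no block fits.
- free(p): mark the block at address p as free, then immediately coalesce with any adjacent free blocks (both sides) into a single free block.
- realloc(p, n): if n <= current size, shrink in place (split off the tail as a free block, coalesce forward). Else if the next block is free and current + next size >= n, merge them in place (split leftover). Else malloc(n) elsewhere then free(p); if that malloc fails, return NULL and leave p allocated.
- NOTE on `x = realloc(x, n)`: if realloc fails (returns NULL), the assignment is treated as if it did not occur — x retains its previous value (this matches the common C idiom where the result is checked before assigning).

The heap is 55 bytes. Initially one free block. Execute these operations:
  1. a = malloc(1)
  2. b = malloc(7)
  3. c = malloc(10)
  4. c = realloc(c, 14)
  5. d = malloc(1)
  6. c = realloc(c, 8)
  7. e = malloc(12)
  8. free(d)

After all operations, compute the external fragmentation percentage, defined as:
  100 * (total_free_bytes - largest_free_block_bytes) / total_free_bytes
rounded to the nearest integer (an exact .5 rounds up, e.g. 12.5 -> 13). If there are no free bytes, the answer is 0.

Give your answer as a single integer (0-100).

Op 1: a = malloc(1) -> a = 0; heap: [0-0 ALLOC][1-54 FREE]
Op 2: b = malloc(7) -> b = 1; heap: [0-0 ALLOC][1-7 ALLOC][8-54 FREE]
Op 3: c = malloc(10) -> c = 8; heap: [0-0 ALLOC][1-7 ALLOC][8-17 ALLOC][18-54 FREE]
Op 4: c = realloc(c, 14) -> c = 8; heap: [0-0 ALLOC][1-7 ALLOC][8-21 ALLOC][22-54 FREE]
Op 5: d = malloc(1) -> d = 22; heap: [0-0 ALLOC][1-7 ALLOC][8-21 ALLOC][22-22 ALLOC][23-54 FREE]
Op 6: c = realloc(c, 8) -> c = 8; heap: [0-0 ALLOC][1-7 ALLOC][8-15 ALLOC][16-21 FREE][22-22 ALLOC][23-54 FREE]
Op 7: e = malloc(12) -> e = 23; heap: [0-0 ALLOC][1-7 ALLOC][8-15 ALLOC][16-21 FREE][22-22 ALLOC][23-34 ALLOC][35-54 FREE]
Op 8: free(d) -> (freed d); heap: [0-0 ALLOC][1-7 ALLOC][8-15 ALLOC][16-22 FREE][23-34 ALLOC][35-54 FREE]
Free blocks: [7 20] total_free=27 largest=20 -> 100*(27-20)/27 = 700/27 ≈ 25.926 -> rounds to 26

Answer: 26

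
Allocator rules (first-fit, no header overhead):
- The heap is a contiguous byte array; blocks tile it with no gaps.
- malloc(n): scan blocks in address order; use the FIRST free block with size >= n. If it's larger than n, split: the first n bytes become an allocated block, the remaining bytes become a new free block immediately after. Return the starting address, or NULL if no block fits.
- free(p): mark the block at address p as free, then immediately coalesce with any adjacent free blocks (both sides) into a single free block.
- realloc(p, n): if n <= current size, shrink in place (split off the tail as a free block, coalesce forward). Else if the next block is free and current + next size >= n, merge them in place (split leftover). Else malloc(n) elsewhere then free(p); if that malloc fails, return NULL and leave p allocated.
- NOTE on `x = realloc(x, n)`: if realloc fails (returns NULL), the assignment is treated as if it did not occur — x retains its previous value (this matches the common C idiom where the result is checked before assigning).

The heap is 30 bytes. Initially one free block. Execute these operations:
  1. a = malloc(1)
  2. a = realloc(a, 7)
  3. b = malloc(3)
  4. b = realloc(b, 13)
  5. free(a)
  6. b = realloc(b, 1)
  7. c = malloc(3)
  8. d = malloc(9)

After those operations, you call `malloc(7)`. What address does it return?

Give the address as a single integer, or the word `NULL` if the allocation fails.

Op 1: a = malloc(1) -> a = 0; heap: [0-0 ALLOC][1-29 FREE]
Op 2: a = realloc(a, 7) -> a = 0; heap: [0-6 ALLOC][7-29 FREE]
Op 3: b = malloc(3) -> b = 7; heap: [0-6 ALLOC][7-9 ALLOC][10-29 FREE]
Op 4: b = realloc(b, 13) -> b = 7; heap: [0-6 ALLOC][7-19 ALLOC][20-29 FREE]
Op 5: free(a) -> (freed a); heap: [0-6 FREE][7-19 ALLOC][20-29 FREE]
Op 6: b = realloc(b, 1) -> b = 7; heap: [0-6 FREE][7-7 ALLOC][8-29 FREE]
Op 7: c = malloc(3) -> c = 0; heap: [0-2 ALLOC][3-6 FREE][7-7 ALLOC][8-29 FREE]
Op 8: d = malloc(9) -> d = 8; heap: [0-2 ALLOC][3-6 FREE][7-7 ALLOC][8-16 ALLOC][17-29 FREE]
malloc(7): first-fit scan over [0-2 ALLOC][3-6 FREE][7-7 ALLOC][8-16 ALLOC][17-29 FREE] -> 17

Answer: 17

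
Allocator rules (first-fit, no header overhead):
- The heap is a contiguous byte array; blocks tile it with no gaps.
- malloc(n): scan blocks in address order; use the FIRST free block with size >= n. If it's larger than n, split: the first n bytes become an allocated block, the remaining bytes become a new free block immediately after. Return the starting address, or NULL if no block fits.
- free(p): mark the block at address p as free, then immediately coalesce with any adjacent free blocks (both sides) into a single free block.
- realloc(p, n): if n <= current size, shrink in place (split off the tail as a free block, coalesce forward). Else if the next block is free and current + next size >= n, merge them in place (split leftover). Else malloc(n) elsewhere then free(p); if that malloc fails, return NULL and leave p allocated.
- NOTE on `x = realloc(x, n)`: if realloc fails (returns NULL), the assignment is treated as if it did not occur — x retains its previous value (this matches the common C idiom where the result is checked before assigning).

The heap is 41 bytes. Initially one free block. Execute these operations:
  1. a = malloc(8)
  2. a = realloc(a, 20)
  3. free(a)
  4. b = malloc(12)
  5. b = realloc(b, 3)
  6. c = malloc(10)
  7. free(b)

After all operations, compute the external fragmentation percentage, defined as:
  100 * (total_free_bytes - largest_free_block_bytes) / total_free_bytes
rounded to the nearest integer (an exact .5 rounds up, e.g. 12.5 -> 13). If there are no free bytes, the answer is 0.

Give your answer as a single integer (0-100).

Op 1: a = malloc(8) -> a = 0; heap: [0-7 ALLOC][8-40 FREE]
Op 2: a = realloc(a, 20) -> a = 0; heap: [0-19 ALLOC][20-40 FREE]
Op 3: free(a) -> (freed a); heap: [0-40 FREE]
Op 4: b = malloc(12) -> b = 0; heap: [0-11 ALLOC][12-40 FREE]
Op 5: b = realloc(b, 3) -> b = 0; heap: [0-2 ALLOC][3-40 FREE]
Op 6: c = malloc(10) -> c = 3; heap: [0-2 ALLOC][3-12 ALLOC][13-40 FREE]
Op 7: free(b) -> (freed b); heap: [0-2 FREE][3-12 ALLOC][13-40 FREE]
Free blocks: [3 28] total_free=31 largest=28 -> 100*(31-28)/31 = 300/31 ≈ 9.677 -> rounds to 10

Answer: 10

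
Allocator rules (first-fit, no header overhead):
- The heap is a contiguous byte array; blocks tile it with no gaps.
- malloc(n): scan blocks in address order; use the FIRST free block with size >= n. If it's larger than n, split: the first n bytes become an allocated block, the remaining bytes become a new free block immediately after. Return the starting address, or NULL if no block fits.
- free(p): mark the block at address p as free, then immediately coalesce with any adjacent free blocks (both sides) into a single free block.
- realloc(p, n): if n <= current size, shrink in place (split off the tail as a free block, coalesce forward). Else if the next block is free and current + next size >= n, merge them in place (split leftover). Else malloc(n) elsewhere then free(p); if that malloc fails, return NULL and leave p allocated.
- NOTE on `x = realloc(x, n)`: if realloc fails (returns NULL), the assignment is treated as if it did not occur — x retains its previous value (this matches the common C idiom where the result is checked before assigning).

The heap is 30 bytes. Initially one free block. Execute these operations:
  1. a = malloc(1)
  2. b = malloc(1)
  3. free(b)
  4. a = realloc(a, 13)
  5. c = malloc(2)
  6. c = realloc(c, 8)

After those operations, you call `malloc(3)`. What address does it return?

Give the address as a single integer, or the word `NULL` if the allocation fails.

Answer: 21

Derivation:
Op 1: a = malloc(1) -> a = 0; heap: [0-0 ALLOC][1-29 FREE]
Op 2: b = malloc(1) -> b = 1; heap: [0-0 ALLOC][1-1 ALLOC][2-29 FREE]
Op 3: free(b) -> (freed b); heap: [0-0 ALLOC][1-29 FREE]
Op 4: a = realloc(a, 13) -> a = 0; heap: [0-12 ALLOC][13-29 FREE]
Op 5: c = malloc(2) -> c = 13; heap: [0-12 ALLOC][13-14 ALLOC][15-29 FREE]
Op 6: c = realloc(c, 8) -> c = 13; heap: [0-12 ALLOC][13-20 ALLOC][21-29 FREE]
malloc(3): first-fit scan over [0-12 ALLOC][13-20 ALLOC][21-29 FREE] -> 21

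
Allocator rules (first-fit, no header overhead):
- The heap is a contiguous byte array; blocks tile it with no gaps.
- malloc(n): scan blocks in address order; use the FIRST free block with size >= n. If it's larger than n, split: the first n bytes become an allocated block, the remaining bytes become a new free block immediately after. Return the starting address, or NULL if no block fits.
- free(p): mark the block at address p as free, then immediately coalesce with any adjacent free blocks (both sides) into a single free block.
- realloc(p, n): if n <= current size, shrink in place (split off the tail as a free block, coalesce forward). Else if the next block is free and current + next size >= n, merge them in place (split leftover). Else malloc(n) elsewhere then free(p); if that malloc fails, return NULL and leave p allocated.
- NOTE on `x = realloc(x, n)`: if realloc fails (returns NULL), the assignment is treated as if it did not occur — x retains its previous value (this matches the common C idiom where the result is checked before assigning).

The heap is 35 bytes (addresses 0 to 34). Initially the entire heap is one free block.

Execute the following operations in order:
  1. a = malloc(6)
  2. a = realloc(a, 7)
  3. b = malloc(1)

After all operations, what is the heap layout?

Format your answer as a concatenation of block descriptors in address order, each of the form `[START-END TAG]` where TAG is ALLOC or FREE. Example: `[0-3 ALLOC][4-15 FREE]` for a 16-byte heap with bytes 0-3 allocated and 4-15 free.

Answer: [0-6 ALLOC][7-7 ALLOC][8-34 FREE]

Derivation:
Op 1: a = malloc(6) -> a = 0; heap: [0-5 ALLOC][6-34 FREE]
Op 2: a = realloc(a, 7) -> a = 0; heap: [0-6 ALLOC][7-34 FREE]
Op 3: b = malloc(1) -> b = 7; heap: [0-6 ALLOC][7-7 ALLOC][8-34 FREE]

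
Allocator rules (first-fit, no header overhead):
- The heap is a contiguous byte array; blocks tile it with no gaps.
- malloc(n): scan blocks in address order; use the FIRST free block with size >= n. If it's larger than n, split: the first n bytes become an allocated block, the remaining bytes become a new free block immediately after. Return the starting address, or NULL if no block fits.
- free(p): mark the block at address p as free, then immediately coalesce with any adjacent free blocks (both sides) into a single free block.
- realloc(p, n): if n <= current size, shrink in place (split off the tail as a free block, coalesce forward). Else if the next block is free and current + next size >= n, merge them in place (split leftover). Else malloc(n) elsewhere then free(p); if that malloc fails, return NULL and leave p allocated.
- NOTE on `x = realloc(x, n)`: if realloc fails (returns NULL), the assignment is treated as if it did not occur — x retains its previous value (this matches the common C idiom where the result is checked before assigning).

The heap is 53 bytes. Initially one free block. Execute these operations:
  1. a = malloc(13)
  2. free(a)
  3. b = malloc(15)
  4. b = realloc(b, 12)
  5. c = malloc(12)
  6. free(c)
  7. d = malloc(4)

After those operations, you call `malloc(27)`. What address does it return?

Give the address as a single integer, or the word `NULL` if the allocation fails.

Answer: 16

Derivation:
Op 1: a = malloc(13) -> a = 0; heap: [0-12 ALLOC][13-52 FREE]
Op 2: free(a) -> (freed a); heap: [0-52 FREE]
Op 3: b = malloc(15) -> b = 0; heap: [0-14 ALLOC][15-52 FREE]
Op 4: b = realloc(b, 12) -> b = 0; heap: [0-11 ALLOC][12-52 FREE]
Op 5: c = malloc(12) -> c = 12; heap: [0-11 ALLOC][12-23 ALLOC][24-52 FREE]
Op 6: free(c) -> (freed c); heap: [0-11 ALLOC][12-52 FREE]
Op 7: d = malloc(4) -> d = 12; heap: [0-11 ALLOC][12-15 ALLOC][16-52 FREE]
malloc(27): first-fit scan over [0-11 ALLOC][12-15 ALLOC][16-52 FREE] -> 16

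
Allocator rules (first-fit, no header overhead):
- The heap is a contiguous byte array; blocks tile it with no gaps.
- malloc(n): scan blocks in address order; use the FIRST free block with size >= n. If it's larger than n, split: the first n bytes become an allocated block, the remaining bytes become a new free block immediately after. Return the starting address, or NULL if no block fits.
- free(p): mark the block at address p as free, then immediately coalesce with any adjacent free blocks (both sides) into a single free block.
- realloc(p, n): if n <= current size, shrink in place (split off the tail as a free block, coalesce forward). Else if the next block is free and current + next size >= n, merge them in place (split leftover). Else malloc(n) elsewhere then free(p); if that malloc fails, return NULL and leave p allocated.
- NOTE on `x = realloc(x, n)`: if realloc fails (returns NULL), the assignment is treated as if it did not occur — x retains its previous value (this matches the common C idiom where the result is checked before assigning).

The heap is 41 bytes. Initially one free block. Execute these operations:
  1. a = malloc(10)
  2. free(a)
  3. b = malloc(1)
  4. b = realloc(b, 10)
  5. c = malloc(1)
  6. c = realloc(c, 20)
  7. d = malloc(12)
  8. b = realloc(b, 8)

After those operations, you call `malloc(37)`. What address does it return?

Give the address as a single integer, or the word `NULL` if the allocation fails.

Answer: NULL

Derivation:
Op 1: a = malloc(10) -> a = 0; heap: [0-9 ALLOC][10-40 FREE]
Op 2: free(a) -> (freed a); heap: [0-40 FREE]
Op 3: b = malloc(1) -> b = 0; heap: [0-0 ALLOC][1-40 FREE]
Op 4: b = realloc(b, 10) -> b = 0; heap: [0-9 ALLOC][10-40 FREE]
Op 5: c = malloc(1) -> c = 10; heap: [0-9 ALLOC][10-10 ALLOC][11-40 FREE]
Op 6: c = realloc(c, 20) -> c = 10; heap: [0-9 ALLOC][10-29 ALLOC][30-40 FREE]
Op 7: d = malloc(12) -> d = NULL; heap: [0-9 ALLOC][10-29 ALLOC][30-40 FREE]
Op 8: b = realloc(b, 8) -> b = 0; heap: [0-7 ALLOC][8-9 FREE][10-29 ALLOC][30-40 FREE]
malloc(37): first-fit scan over [0-7 ALLOC][8-9 FREE][10-29 ALLOC][30-40 FREE] -> NULL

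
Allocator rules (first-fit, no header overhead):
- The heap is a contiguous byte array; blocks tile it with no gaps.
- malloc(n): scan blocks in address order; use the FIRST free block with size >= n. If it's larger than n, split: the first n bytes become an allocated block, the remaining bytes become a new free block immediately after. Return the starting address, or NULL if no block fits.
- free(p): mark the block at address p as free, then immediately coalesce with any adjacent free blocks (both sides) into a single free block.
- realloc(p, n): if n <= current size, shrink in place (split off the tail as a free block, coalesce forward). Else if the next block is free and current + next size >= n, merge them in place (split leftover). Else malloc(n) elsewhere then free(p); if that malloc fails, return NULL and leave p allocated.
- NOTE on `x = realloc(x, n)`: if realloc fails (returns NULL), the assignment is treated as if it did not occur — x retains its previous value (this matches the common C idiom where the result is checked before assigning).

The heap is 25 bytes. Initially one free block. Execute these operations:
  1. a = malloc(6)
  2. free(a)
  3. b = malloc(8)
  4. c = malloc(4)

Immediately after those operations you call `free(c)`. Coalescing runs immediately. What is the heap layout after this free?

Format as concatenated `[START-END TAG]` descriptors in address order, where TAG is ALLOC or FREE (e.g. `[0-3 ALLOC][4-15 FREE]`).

Op 1: a = malloc(6) -> a = 0; heap: [0-5 ALLOC][6-24 FREE]
Op 2: free(a) -> (freed a); heap: [0-24 FREE]
Op 3: b = malloc(8) -> b = 0; heap: [0-7 ALLOC][8-24 FREE]
Op 4: c = malloc(4) -> c = 8; heap: [0-7 ALLOC][8-11 ALLOC][12-24 FREE]
free(c): c = 8 -> block [8-11 ALLOC]; mark free, coalesce with adjacent free neighbors -> [0-7 ALLOC][8-24 FREE]

Answer: [0-7 ALLOC][8-24 FREE]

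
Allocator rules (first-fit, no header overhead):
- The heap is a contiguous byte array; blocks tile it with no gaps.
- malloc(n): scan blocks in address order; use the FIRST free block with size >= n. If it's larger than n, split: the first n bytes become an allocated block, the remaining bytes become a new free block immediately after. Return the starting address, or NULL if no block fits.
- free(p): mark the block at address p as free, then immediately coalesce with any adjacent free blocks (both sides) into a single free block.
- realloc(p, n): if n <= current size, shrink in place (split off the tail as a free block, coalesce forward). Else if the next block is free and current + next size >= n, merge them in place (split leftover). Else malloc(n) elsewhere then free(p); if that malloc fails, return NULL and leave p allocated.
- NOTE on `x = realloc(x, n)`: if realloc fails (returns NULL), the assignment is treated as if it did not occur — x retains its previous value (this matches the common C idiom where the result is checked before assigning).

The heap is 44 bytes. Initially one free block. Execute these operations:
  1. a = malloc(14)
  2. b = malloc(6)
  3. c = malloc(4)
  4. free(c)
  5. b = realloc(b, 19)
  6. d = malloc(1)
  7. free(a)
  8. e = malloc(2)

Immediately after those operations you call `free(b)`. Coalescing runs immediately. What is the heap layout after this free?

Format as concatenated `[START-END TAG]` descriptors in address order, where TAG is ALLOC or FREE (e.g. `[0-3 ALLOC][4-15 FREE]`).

Answer: [0-1 ALLOC][2-32 FREE][33-33 ALLOC][34-43 FREE]

Derivation:
Op 1: a = malloc(14) -> a = 0; heap: [0-13 ALLOC][14-43 FREE]
Op 2: b = malloc(6) -> b = 14; heap: [0-13 ALLOC][14-19 ALLOC][20-43 FREE]
Op 3: c = malloc(4) -> c = 20; heap: [0-13 ALLOC][14-19 ALLOC][20-23 ALLOC][24-43 FREE]
Op 4: free(c) -> (freed c); heap: [0-13 ALLOC][14-19 ALLOC][20-43 FREE]
Op 5: b = realloc(b, 19) -> b = 14; heap: [0-13 ALLOC][14-32 ALLOC][33-43 FREE]
Op 6: d = malloc(1) -> d = 33; heap: [0-13 ALLOC][14-32 ALLOC][33-33 ALLOC][34-43 FREE]
Op 7: free(a) -> (freed a); heap: [0-13 FREE][14-32 ALLOC][33-33 ALLOC][34-43 FREE]
Op 8: e = malloc(2) -> e = 0; heap: [0-1 ALLOC][2-13 FREE][14-32 ALLOC][33-33 ALLOC][34-43 FREE]
free(b): b = 14 -> block [14-32 ALLOC]; mark free, coalesce with adjacent free neighbors -> [0-1 ALLOC][2-32 FREE][33-33 ALLOC][34-43 FREE]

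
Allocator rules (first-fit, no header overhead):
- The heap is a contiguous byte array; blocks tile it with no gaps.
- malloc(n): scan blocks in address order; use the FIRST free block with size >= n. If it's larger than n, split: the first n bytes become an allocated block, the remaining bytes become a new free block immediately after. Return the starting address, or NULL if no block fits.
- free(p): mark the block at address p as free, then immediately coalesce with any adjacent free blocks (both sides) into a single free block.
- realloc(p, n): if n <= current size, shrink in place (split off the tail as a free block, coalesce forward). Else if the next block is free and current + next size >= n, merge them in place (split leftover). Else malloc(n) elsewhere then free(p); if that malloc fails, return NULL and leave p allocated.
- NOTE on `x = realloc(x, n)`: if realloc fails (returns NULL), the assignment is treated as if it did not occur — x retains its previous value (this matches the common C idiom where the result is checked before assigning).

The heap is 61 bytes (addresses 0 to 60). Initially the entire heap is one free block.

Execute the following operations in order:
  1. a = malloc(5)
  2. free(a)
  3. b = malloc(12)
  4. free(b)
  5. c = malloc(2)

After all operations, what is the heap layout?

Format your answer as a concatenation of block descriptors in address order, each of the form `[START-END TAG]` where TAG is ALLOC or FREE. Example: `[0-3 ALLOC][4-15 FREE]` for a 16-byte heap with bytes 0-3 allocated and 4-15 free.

Answer: [0-1 ALLOC][2-60 FREE]

Derivation:
Op 1: a = malloc(5) -> a = 0; heap: [0-4 ALLOC][5-60 FREE]
Op 2: free(a) -> (freed a); heap: [0-60 FREE]
Op 3: b = malloc(12) -> b = 0; heap: [0-11 ALLOC][12-60 FREE]
Op 4: free(b) -> (freed b); heap: [0-60 FREE]
Op 5: c = malloc(2) -> c = 0; heap: [0-1 ALLOC][2-60 FREE]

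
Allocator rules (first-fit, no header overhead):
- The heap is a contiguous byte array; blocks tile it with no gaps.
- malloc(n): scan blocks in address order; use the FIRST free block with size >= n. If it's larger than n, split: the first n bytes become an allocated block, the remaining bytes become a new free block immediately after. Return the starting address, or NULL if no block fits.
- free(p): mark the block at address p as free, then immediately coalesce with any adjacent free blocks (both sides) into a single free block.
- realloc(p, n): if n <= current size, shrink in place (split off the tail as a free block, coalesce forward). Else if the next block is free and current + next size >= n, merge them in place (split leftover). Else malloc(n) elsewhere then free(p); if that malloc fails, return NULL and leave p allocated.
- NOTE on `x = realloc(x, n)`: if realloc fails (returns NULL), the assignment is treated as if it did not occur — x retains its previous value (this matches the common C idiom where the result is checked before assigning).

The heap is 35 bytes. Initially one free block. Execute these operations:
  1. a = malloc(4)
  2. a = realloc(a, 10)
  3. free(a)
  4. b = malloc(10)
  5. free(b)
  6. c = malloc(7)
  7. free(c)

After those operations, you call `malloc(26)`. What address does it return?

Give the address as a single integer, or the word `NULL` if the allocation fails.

Answer: 0

Derivation:
Op 1: a = malloc(4) -> a = 0; heap: [0-3 ALLOC][4-34 FREE]
Op 2: a = realloc(a, 10) -> a = 0; heap: [0-9 ALLOC][10-34 FREE]
Op 3: free(a) -> (freed a); heap: [0-34 FREE]
Op 4: b = malloc(10) -> b = 0; heap: [0-9 ALLOC][10-34 FREE]
Op 5: free(b) -> (freed b); heap: [0-34 FREE]
Op 6: c = malloc(7) -> c = 0; heap: [0-6 ALLOC][7-34 FREE]
Op 7: free(c) -> (freed c); heap: [0-34 FREE]
malloc(26): first-fit scan over [0-34 FREE] -> 0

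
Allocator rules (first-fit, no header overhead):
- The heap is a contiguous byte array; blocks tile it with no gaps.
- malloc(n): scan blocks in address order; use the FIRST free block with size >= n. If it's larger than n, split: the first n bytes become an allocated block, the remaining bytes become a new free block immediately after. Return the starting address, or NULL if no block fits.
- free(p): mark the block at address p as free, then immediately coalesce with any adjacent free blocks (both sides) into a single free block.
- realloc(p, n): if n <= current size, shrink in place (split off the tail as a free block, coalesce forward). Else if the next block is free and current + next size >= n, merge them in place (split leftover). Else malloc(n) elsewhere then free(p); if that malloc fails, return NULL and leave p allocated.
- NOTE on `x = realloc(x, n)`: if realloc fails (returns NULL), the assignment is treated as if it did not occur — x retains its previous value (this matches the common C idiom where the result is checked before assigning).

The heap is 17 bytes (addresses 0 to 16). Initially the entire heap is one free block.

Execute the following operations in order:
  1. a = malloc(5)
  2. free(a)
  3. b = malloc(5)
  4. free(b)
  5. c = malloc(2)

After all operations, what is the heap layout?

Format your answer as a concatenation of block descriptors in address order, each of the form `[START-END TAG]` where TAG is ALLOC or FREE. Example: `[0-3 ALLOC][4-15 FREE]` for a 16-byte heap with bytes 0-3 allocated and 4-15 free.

Answer: [0-1 ALLOC][2-16 FREE]

Derivation:
Op 1: a = malloc(5) -> a = 0; heap: [0-4 ALLOC][5-16 FREE]
Op 2: free(a) -> (freed a); heap: [0-16 FREE]
Op 3: b = malloc(5) -> b = 0; heap: [0-4 ALLOC][5-16 FREE]
Op 4: free(b) -> (freed b); heap: [0-16 FREE]
Op 5: c = malloc(2) -> c = 0; heap: [0-1 ALLOC][2-16 FREE]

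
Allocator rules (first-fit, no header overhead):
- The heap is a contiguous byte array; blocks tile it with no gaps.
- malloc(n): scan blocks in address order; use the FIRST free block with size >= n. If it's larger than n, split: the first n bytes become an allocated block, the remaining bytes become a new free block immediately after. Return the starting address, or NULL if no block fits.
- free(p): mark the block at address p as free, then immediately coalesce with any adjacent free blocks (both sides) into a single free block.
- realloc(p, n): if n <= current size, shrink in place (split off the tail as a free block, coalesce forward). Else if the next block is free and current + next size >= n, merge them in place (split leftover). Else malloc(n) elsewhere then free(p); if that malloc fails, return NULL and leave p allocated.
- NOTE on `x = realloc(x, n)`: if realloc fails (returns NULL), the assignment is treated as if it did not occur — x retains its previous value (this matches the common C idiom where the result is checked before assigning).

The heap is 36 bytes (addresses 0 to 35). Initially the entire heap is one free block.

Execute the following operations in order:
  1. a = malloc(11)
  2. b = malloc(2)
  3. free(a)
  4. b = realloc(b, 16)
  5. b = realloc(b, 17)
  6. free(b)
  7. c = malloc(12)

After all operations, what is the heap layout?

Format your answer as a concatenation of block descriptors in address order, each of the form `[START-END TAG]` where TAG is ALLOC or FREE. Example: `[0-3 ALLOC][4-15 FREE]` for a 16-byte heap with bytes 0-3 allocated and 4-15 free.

Op 1: a = malloc(11) -> a = 0; heap: [0-10 ALLOC][11-35 FREE]
Op 2: b = malloc(2) -> b = 11; heap: [0-10 ALLOC][11-12 ALLOC][13-35 FREE]
Op 3: free(a) -> (freed a); heap: [0-10 FREE][11-12 ALLOC][13-35 FREE]
Op 4: b = realloc(b, 16) -> b = 11; heap: [0-10 FREE][11-26 ALLOC][27-35 FREE]
Op 5: b = realloc(b, 17) -> b = 11; heap: [0-10 FREE][11-27 ALLOC][28-35 FREE]
Op 6: free(b) -> (freed b); heap: [0-35 FREE]
Op 7: c = malloc(12) -> c = 0; heap: [0-11 ALLOC][12-35 FREE]

Answer: [0-11 ALLOC][12-35 FREE]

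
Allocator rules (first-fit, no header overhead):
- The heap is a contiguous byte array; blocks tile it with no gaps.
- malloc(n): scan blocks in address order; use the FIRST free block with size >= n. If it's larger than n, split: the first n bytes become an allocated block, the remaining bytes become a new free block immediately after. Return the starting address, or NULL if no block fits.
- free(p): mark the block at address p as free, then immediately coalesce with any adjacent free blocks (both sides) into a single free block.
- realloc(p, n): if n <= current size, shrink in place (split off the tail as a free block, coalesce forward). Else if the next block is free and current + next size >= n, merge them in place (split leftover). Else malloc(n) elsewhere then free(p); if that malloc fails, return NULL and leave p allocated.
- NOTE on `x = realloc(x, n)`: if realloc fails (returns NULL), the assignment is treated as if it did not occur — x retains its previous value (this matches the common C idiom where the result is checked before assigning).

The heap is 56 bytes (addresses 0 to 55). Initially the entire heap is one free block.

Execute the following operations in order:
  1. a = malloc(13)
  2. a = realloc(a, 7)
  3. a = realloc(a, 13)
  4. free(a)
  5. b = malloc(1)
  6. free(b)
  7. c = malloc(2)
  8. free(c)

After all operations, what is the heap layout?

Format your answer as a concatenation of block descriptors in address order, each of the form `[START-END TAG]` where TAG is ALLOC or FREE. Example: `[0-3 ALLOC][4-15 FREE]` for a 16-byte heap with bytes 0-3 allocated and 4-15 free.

Op 1: a = malloc(13) -> a = 0; heap: [0-12 ALLOC][13-55 FREE]
Op 2: a = realloc(a, 7) -> a = 0; heap: [0-6 ALLOC][7-55 FREE]
Op 3: a = realloc(a, 13) -> a = 0; heap: [0-12 ALLOC][13-55 FREE]
Op 4: free(a) -> (freed a); heap: [0-55 FREE]
Op 5: b = malloc(1) -> b = 0; heap: [0-0 ALLOC][1-55 FREE]
Op 6: free(b) -> (freed b); heap: [0-55 FREE]
Op 7: c = malloc(2) -> c = 0; heap: [0-1 ALLOC][2-55 FREE]
Op 8: free(c) -> (freed c); heap: [0-55 FREE]

Answer: [0-55 FREE]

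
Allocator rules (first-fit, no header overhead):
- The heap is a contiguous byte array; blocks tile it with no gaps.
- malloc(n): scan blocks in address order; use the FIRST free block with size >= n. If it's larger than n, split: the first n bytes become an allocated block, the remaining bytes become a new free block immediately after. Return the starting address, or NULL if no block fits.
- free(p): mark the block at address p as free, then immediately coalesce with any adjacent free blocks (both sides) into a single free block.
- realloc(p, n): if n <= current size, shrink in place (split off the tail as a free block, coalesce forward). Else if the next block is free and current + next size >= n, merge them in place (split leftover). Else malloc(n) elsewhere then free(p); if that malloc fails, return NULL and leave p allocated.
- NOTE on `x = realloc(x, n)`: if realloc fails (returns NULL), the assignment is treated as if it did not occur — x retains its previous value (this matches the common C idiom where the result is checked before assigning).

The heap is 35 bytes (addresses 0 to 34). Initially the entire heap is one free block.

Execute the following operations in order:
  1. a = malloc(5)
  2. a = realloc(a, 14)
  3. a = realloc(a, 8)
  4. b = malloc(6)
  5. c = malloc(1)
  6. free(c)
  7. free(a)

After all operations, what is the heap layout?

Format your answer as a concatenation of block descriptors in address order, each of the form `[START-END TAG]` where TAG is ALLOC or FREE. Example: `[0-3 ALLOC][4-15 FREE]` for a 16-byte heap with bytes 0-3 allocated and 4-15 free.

Op 1: a = malloc(5) -> a = 0; heap: [0-4 ALLOC][5-34 FREE]
Op 2: a = realloc(a, 14) -> a = 0; heap: [0-13 ALLOC][14-34 FREE]
Op 3: a = realloc(a, 8) -> a = 0; heap: [0-7 ALLOC][8-34 FREE]
Op 4: b = malloc(6) -> b = 8; heap: [0-7 ALLOC][8-13 ALLOC][14-34 FREE]
Op 5: c = malloc(1) -> c = 14; heap: [0-7 ALLOC][8-13 ALLOC][14-14 ALLOC][15-34 FREE]
Op 6: free(c) -> (freed c); heap: [0-7 ALLOC][8-13 ALLOC][14-34 FREE]
Op 7: free(a) -> (freed a); heap: [0-7 FREE][8-13 ALLOC][14-34 FREE]

Answer: [0-7 FREE][8-13 ALLOC][14-34 FREE]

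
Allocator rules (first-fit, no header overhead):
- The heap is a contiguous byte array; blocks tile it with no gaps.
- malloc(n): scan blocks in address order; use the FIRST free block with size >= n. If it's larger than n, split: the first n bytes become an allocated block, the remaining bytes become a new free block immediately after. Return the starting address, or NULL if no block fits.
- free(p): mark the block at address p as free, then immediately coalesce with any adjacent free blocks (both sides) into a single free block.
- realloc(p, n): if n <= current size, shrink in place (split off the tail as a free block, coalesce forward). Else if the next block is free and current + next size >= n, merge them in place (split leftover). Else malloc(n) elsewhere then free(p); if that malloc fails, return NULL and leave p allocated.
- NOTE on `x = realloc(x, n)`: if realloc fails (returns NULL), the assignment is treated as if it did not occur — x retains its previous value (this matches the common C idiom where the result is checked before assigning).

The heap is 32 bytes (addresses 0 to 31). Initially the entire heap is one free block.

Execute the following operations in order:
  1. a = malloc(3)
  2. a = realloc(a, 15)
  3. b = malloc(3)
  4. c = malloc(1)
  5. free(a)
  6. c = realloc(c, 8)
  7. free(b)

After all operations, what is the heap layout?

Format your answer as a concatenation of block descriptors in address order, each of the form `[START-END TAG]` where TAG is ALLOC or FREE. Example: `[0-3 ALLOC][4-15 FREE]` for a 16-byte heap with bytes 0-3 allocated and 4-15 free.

Answer: [0-17 FREE][18-25 ALLOC][26-31 FREE]

Derivation:
Op 1: a = malloc(3) -> a = 0; heap: [0-2 ALLOC][3-31 FREE]
Op 2: a = realloc(a, 15) -> a = 0; heap: [0-14 ALLOC][15-31 FREE]
Op 3: b = malloc(3) -> b = 15; heap: [0-14 ALLOC][15-17 ALLOC][18-31 FREE]
Op 4: c = malloc(1) -> c = 18; heap: [0-14 ALLOC][15-17 ALLOC][18-18 ALLOC][19-31 FREE]
Op 5: free(a) -> (freed a); heap: [0-14 FREE][15-17 ALLOC][18-18 ALLOC][19-31 FREE]
Op 6: c = realloc(c, 8) -> c = 18; heap: [0-14 FREE][15-17 ALLOC][18-25 ALLOC][26-31 FREE]
Op 7: free(b) -> (freed b); heap: [0-17 FREE][18-25 ALLOC][26-31 FREE]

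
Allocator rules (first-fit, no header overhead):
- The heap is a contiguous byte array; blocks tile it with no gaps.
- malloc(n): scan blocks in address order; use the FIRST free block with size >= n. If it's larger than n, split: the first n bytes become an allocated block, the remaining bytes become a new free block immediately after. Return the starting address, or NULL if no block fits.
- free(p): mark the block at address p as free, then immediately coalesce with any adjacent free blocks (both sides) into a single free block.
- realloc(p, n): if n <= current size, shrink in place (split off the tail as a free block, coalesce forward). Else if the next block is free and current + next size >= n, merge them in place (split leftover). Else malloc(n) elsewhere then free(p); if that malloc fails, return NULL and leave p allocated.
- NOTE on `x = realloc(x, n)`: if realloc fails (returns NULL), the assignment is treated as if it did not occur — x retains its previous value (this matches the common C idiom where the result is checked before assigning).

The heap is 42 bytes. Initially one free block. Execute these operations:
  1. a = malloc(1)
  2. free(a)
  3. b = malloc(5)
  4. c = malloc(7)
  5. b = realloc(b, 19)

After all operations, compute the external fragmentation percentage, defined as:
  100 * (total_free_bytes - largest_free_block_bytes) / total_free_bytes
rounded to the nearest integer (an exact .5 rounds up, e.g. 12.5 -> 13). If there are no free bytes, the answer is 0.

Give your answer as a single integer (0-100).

Answer: 31

Derivation:
Op 1: a = malloc(1) -> a = 0; heap: [0-0 ALLOC][1-41 FREE]
Op 2: free(a) -> (freed a); heap: [0-41 FREE]
Op 3: b = malloc(5) -> b = 0; heap: [0-4 ALLOC][5-41 FREE]
Op 4: c = malloc(7) -> c = 5; heap: [0-4 ALLOC][5-11 ALLOC][12-41 FREE]
Op 5: b = realloc(b, 19) -> b = 12; heap: [0-4 FREE][5-11 ALLOC][12-30 ALLOC][31-41 FREE]
Free blocks: [5 11] total_free=16 largest=11 -> 100*(16-11)/16 = 500/16 = 31.25 -> rounds to 31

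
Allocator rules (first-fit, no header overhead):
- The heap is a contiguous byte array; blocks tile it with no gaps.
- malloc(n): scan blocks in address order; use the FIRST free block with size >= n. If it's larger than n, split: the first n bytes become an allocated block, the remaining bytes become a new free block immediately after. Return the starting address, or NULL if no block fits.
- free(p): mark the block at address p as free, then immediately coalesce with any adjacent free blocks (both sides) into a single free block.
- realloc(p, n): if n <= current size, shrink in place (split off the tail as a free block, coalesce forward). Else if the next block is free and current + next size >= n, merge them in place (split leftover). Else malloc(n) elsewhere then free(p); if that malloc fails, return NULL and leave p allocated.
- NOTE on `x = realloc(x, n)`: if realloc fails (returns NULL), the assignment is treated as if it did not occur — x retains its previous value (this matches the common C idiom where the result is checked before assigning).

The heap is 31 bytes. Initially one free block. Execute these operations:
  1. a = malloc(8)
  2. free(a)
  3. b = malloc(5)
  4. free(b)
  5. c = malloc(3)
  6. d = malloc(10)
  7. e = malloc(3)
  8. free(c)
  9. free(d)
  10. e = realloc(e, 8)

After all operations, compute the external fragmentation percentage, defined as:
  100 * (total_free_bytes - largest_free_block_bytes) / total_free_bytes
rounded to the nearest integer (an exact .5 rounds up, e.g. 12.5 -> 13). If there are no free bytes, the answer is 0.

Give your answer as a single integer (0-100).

Answer: 43

Derivation:
Op 1: a = malloc(8) -> a = 0; heap: [0-7 ALLOC][8-30 FREE]
Op 2: free(a) -> (freed a); heap: [0-30 FREE]
Op 3: b = malloc(5) -> b = 0; heap: [0-4 ALLOC][5-30 FREE]
Op 4: free(b) -> (freed b); heap: [0-30 FREE]
Op 5: c = malloc(3) -> c = 0; heap: [0-2 ALLOC][3-30 FREE]
Op 6: d = malloc(10) -> d = 3; heap: [0-2 ALLOC][3-12 ALLOC][13-30 FREE]
Op 7: e = malloc(3) -> e = 13; heap: [0-2 ALLOC][3-12 ALLOC][13-15 ALLOC][16-30 FREE]
Op 8: free(c) -> (freed c); heap: [0-2 FREE][3-12 ALLOC][13-15 ALLOC][16-30 FREE]
Op 9: free(d) -> (freed d); heap: [0-12 FREE][13-15 ALLOC][16-30 FREE]
Op 10: e = realloc(e, 8) -> e = 13; heap: [0-12 FREE][13-20 ALLOC][21-30 FREE]
Free blocks: [13 10] total_free=23 largest=13 -> 100*(23-13)/23 = 1000/23 ≈ 43.478 -> rounds to 43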